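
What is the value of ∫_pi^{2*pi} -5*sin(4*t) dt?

An antiderivative is F(t) = 5*cos(4*t)/4.
Then F(2*pi) - F(pi) = (5/4) - (5/4) = 0.

0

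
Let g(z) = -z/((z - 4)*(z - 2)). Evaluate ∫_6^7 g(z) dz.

Factor the denominator: z**2 - 6*z + 8 = (z - 2)(z - 4).
Partial fractions: -z/((z - 4)*(z - 2)) = 1/(z - 2) - 2/(z - 4).
An antiderivative is F(z) = -2*log(z - 4) + log(z - 2).
Then F(7) - F(6) = (log(5/9)) - (0) = log(5/9).

log(5/9)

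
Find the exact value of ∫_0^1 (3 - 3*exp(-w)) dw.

3*exp(-1)

An antiderivative is F(w) = 3*w + 3*exp(-w).
Then F(1) - F(0) = (3*exp(-1) + 3) - (3) = 3*exp(-1).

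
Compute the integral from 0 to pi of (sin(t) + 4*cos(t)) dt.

An antiderivative is F(t) = 4*sin(t) - cos(t).
Then F(pi) - F(0) = (1) - (-1) = 2.

2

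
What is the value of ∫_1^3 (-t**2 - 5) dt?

-56/3

By the power rule, an antiderivative is F(t) = -t**3/3 - 5*t.
Then F(3) - F(1) = (-24) - (-16/3) = -56/3.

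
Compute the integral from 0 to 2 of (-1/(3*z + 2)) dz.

An antiderivative is F(z) = -log(3*z + 2)/3.
Then F(2) - F(0) = (-log(2)) - (-log(2)/3) = -2*log(2)/3.

-2*log(2)/3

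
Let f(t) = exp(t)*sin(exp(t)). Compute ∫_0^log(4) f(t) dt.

Let u = exp(t), so du = exp(t) dt. When t = 0, u = 1; when t = log(4), u = 4.
The integral becomes ∫ sin(u) du from 1 to 4, with antiderivative -cos(u).
Back in t: F(t) = -cos(exp(t)).
Then F(log(4)) - F(0) = (-cos(4)) - (-cos(1)) = cos(1) - cos(4).

cos(1) - cos(4)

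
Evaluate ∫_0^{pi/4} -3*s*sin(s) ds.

3*sqrt(2)*(-4 + pi)/8

Integrate by parts once (u = s, dv = -3*sin(s) ds).
An antiderivative is F(s) = 3*s*cos(s) - 3*sin(s).
Then F(pi/4) - F(0) = (3*sqrt(2)*(-4 + pi)/8) - (0) = 3*sqrt(2)*(-4 + pi)/8.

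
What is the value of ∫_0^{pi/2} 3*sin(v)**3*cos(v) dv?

3/4

Let u = sin(v), so du = cos(v) dv. When v = 0, u = 0; when v = pi/2, u = 1.
The integral becomes 3·∫ u**3 du from 0 to 1, with antiderivative 3*u**4/4.
Back in v: F(v) = 3*sin(v)**4/4.
Then F(pi/2) - F(0) = (3/4) - (0) = 3/4.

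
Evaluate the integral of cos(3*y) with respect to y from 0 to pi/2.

-1/3

An antiderivative is F(y) = sin(3*y)/3.
Then F(pi/2) - F(0) = (-1/3) - (0) = -1/3.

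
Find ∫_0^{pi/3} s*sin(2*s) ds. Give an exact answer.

Integrate by parts once (u = s, dv = sin(2*s) ds).
An antiderivative is F(s) = -s*cos(2*s)/2 + sin(2*s)/4.
Then F(pi/3) - F(0) = (sqrt(3)/8 + pi/12) - (0) = sqrt(3)/8 + pi/12.

sqrt(3)/8 + pi/12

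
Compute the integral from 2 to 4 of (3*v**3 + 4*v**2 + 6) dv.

By the power rule, an antiderivative is F(v) = 3*v**4/4 + 4*v**3/3 + 6*v.
Then F(4) - F(2) = (904/3) - (104/3) = 800/3.

800/3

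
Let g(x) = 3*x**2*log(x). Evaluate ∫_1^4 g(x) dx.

-21 + 128*log(2)

Integrate by parts once (u = ln x, dv = 3*x**2 dx).
An antiderivative is F(x) = x**3*(3*log(x) - 1)/3.
Then F(4) - F(1) = (-64/3 + 128*log(2)) - (-1/3) = -21 + 128*log(2).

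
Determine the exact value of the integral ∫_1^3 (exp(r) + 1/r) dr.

-exp(1) + log(3) + exp(3)

An antiderivative is F(r) = exp(r) + log(r).
Then F(3) - F(1) = (log(3) + exp(3)) - (exp(1)) = -exp(1) + log(3) + exp(3).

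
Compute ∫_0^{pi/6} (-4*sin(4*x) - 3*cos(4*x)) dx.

-3/2 - 3*sqrt(3)/8

An antiderivative is F(x) = -3*sin(4*x)/4 + cos(4*x).
Then F(pi/6) - F(0) = (-3*sqrt(3)/8 - 1/2) - (1) = -3/2 - 3*sqrt(3)/8.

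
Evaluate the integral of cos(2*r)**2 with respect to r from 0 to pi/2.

Use the identity cos^2(2*r) = (1 + cos(4*r))/2.
An antiderivative is F(r) = r/2 + sin(4*r)/8.
Then F(pi/2) - F(0) = (pi/4) - (0) = pi/4.

pi/4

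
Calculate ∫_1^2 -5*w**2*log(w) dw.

35/9 - 40*log(2)/3

Integrate by parts once (u = ln w, dv = -5*w**2 dw).
An antiderivative is F(w) = -5*w**3*(3*log(w) - 1)/9.
Then F(2) - F(1) = (40/9 - 40*log(2)/3) - (5/9) = 35/9 - 40*log(2)/3.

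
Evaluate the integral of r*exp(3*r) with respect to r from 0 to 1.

1/9 + 2*exp(3)/9

Integrate by parts once (u = r, dv = exp(3*r) dr).
An antiderivative is F(r) = (3*r - 1)*exp(3*r)/9.
Then F(1) - F(0) = (2*exp(3)/9) - (-1/9) = 1/9 + 2*exp(3)/9.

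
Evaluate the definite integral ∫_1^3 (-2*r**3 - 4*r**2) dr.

-224/3

By the power rule, an antiderivative is F(r) = -r**4/2 - 4*r**3/3.
Then F(3) - F(1) = (-153/2) - (-11/6) = -224/3.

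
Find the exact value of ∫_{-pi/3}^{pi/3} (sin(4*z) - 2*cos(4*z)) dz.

An antiderivative is F(z) = -sin(4*z)/2 - cos(4*z)/4.
Then F(pi/3) - F(-pi/3) = (1/8 + sqrt(3)/4) - (1/8 - sqrt(3)/4) = sqrt(3)/2.

sqrt(3)/2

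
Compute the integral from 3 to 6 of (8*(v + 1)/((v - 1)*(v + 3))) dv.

-8*log(2) + 4*log(3) + 4*log(5)

Factor the denominator: v**2 + 2*v - 3 = (v + 3)(v - 1).
Partial fractions: 8*(v + 1)/((v - 1)*(v + 3)) = 4/(v + 3) + 4/(v - 1).
An antiderivative is F(v) = 4*log(v - 1) + 4*log(v + 3).
Then F(6) - F(3) = (4*log(5) + 8*log(3)) - (4*log(3) + 8*log(2)) = -8*log(2) + 4*log(3) + 4*log(5).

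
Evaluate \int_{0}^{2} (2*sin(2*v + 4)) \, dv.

Let u = 2*v + 4, so du = 2 dv. When v = 0, u = 4; when v = 2, u = 8.
The integral becomes ∫ sin(u) du from 4 to 8, with antiderivative -cos(u).
Back in v: F(v) = -cos(2*v + 4).
Then F(2) - F(0) = (-cos(8)) - (-cos(4)) = cos(4) - cos(8).

cos(4) - cos(8)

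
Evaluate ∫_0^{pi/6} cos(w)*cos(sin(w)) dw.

sin(1/2)

Let u = sin(w), so du = cos(w) dw. When w = 0, u = 0; when w = pi/6, u = 1/2.
The integral becomes ∫ cos(u) du from 0 to 1/2, with antiderivative sin(u).
Back in w: F(w) = sin(sin(w)).
Then F(pi/6) - F(0) = (sin(1/2)) - (0) = sin(1/2).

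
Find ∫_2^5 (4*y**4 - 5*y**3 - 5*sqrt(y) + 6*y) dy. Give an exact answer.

By the power rule, an antiderivative is F(y) = 4*y**5/5 - 5*y**4/4 - 10*y**(3/2)/3 + 3*y**2.
Then F(5) - F(2) = (7175/4 - 50*sqrt(5)/3) - (88/5 - 20*sqrt(2)/3) = -50*sqrt(5)/3 + 20*sqrt(2)/3 + 35523/20.

-50*sqrt(5)/3 + 20*sqrt(2)/3 + 35523/20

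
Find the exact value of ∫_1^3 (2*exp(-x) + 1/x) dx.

-2*exp(-3) + 2*exp(-1) + log(3)

An antiderivative is F(x) = log(x) - 2*exp(-x).
Then F(3) - F(1) = (-2*exp(-3) + log(3)) - (-2*exp(-1)) = -2*exp(-3) + 2*exp(-1) + log(3).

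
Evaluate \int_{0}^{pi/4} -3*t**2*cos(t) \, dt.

Integrate by parts twice (u = t^2, dv = -3*cos(t) dt).
An antiderivative is F(t) = -3*t**2*sin(t) - 6*t*cos(t) + 6*sin(t).
Then F(pi/4) - F(0) = (3*sqrt(2)*(-8*pi - pi**2 + 32)/32) - (0) = 3*sqrt(2)*(-8*pi - pi**2 + 32)/32.

3*sqrt(2)*(-8*pi - pi**2 + 32)/32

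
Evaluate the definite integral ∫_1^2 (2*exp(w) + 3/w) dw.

-2*exp(1) + log(8) + 2*exp(2)

An antiderivative is F(w) = 2*exp(w) + 3*log(w).
Then F(2) - F(1) = (log(8) + 2*exp(2)) - (2*exp(1)) = -2*exp(1) + log(8) + 2*exp(2).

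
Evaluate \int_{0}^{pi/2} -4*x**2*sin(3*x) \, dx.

Integrate by parts twice (u = x^2, dv = -4*sin(3*x) dx).
An antiderivative is F(x) = 4*x**2*cos(3*x)/3 - 8*x*sin(3*x)/9 - 8*cos(3*x)/27.
Then F(pi/2) - F(0) = (4*pi/9) - (-8/27) = 8/27 + 4*pi/9.

8/27 + 4*pi/9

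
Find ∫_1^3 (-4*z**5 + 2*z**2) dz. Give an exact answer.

By the power rule, an antiderivative is F(z) = -2*z**6/3 + 2*z**3/3.
Then F(3) - F(1) = (-468) - (0) = -468.

-468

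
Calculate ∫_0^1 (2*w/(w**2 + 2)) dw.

Let u = w**2 + 2, so du = 2*w dw. When w = 0, u = 2; when w = 1, u = 3.
The integral becomes ∫ 1/u du from 2 to 3, with antiderivative log(u).
Back in w: F(w) = log(w**2 + 2).
Then F(1) - F(0) = (log(3)) - (log(2)) = log(3/2).

log(3/2)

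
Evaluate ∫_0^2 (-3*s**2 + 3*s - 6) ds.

-14

By the power rule, an antiderivative is F(s) = -s**3 + 3*s**2/2 - 6*s.
Then F(2) - F(0) = (-14) - (0) = -14.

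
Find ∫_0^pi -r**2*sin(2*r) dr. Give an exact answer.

Integrate by parts twice (u = r^2, dv = -sin(2*r) dr).
An antiderivative is F(r) = r**2*cos(2*r)/2 - r*sin(2*r)/2 - cos(2*r)/4.
Then F(pi) - F(0) = (-1/4 + pi**2/2) - (-1/4) = pi**2/2.

pi**2/2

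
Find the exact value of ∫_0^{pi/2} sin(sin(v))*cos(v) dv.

1 - cos(1)

Let u = sin(v), so du = cos(v) dv. When v = 0, u = 0; when v = pi/2, u = 1.
The integral becomes ∫ sin(u) du from 0 to 1, with antiderivative -cos(u).
Back in v: F(v) = -cos(sin(v)).
Then F(pi/2) - F(0) = (-cos(1)) - (-1) = 1 - cos(1).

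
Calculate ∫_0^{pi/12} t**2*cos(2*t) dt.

Integrate by parts twice (u = t^2, dv = cos(2*t) dt).
An antiderivative is F(t) = t**2*sin(2*t)/2 + t*cos(2*t)/2 - sin(2*t)/4.
Then F(pi/12) - F(0) = (-1/8 + pi**2/576 + sqrt(3)*pi/48) - (0) = -1/8 + pi**2/576 + sqrt(3)*pi/48.

-1/8 + pi**2/576 + sqrt(3)*pi/48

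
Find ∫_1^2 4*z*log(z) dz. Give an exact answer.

Integrate by parts once (u = ln z, dv = 4*z dz).
An antiderivative is F(z) = z**2*(2*log(z) - 1).
Then F(2) - F(1) = (-4 + 8*log(2)) - (-1) = -3 + 8*log(2).

-3 + 8*log(2)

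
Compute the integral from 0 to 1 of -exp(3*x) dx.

1/3 - exp(3)/3

An antiderivative is F(x) = -exp(3*x)/3.
Then F(1) - F(0) = (-exp(3)/3) - (-1/3) = 1/3 - exp(3)/3.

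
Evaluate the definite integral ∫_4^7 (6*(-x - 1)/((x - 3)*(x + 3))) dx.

-10*log(2) - 2*log(5) + 2*log(7)

Factor the denominator: x**2 - 9 = (x + 3)(x - 3).
Partial fractions: 6*(-x - 1)/((x - 3)*(x + 3)) = -2/(x + 3) - 4/(x - 3).
An antiderivative is F(x) = -4*log(x - 3) - 2*log(x + 3).
Then F(7) - F(4) = (-10*log(2) - 2*log(5)) - (-log(49)) = -10*log(2) - 2*log(5) + 2*log(7).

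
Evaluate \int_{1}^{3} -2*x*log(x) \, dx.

Integrate by parts once (u = ln x, dv = -2*x dx).
An antiderivative is F(x) = -x**2*(2*log(x) - 1)/2.
Then F(3) - F(1) = (9/2 - 9*log(3)) - (1/2) = 4 - 9*log(3).

4 - 9*log(3)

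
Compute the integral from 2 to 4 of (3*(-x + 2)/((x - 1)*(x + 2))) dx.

log(16/27)

Factor the denominator: x**2 + x - 2 = (x + 2)(x - 1).
Partial fractions: 3*(-x + 2)/((x - 1)*(x + 2)) = -4/(x + 2) + 1/(x - 1).
An antiderivative is F(x) = log(x - 1) - 4*log(x + 2).
Then F(4) - F(2) = (-3*log(3) - 4*log(2)) - (-8*log(2)) = log(16/27).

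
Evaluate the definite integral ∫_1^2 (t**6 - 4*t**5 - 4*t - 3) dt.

-230/7

By the power rule, an antiderivative is F(t) = t**7/7 - 2*t**6/3 - 2*t**2 - 3*t.
Then F(2) - F(1) = (-806/21) - (-116/21) = -230/7.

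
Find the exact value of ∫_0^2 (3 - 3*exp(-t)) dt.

3*exp(-2) + 3

An antiderivative is F(t) = 3*t + 3*exp(-t).
Then F(2) - F(0) = (3*exp(-2) + 6) - (3) = 3*exp(-2) + 3.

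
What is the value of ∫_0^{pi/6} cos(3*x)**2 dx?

Use the identity cos^2(3*x) = (1 + cos(6*x))/2.
An antiderivative is F(x) = x/2 + sin(6*x)/12.
Then F(pi/6) - F(0) = (pi/12) - (0) = pi/12.

pi/12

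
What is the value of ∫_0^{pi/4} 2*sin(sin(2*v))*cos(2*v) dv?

Let u = sin(2*v), so du = 2*cos(2*v) dv. When v = 0, u = 0; when v = pi/4, u = 1.
The integral becomes ∫ sin(u) du from 0 to 1, with antiderivative -cos(u).
Back in v: F(v) = -cos(sin(2*v)).
Then F(pi/4) - F(0) = (-cos(1)) - (-1) = 1 - cos(1).

1 - cos(1)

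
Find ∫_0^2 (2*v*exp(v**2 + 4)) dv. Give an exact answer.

-exp(4) + exp(8)

Let u = v**2 + 4, so du = 2*v dv. When v = 0, u = 4; when v = 2, u = 8.
The integral becomes ∫ exp(u) du from 4 to 8, with antiderivative exp(u).
Back in v: F(v) = exp(v**2 + 4).
Then F(2) - F(0) = (exp(8)) - (exp(4)) = -exp(4) + exp(8).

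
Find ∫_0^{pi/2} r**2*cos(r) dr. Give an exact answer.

-2 + pi**2/4

Integrate by parts twice (u = r^2, dv = cos(r) dr).
An antiderivative is F(r) = r**2*sin(r) + 2*r*cos(r) - 2*sin(r).
Then F(pi/2) - F(0) = (-2 + pi**2/4) - (0) = -2 + pi**2/4.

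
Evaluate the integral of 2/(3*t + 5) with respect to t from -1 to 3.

An antiderivative is F(t) = 2*log(3*t + 5)/3.
Then F(3) - F(-1) = (2*log(14)/3) - (2*log(2)/3) = 2*log(7)/3.

2*log(7)/3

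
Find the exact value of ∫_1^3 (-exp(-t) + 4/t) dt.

An antiderivative is F(t) = 4*log(t) + exp(-t).
Then F(3) - F(1) = (exp(-3) + 4*log(3)) - (exp(-1)) = -exp(-1) + exp(-3) + 4*log(3).

-exp(-1) + exp(-3) + 4*log(3)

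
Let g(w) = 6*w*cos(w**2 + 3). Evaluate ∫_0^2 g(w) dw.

-3*sin(3) + 3*sin(7)

Let u = w**2 + 3, so du = 2*w dw. When w = 0, u = 3; when w = 2, u = 7.
The integral becomes 3·∫ cos(u) du from 3 to 7, with antiderivative 3*sin(u).
Back in w: F(w) = 3*sin(w**2 + 3).
Then F(2) - F(0) = (3*sin(7)) - (3*sin(3)) = -3*sin(3) + 3*sin(7).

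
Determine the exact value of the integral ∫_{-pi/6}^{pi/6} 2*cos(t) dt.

2

An antiderivative is F(t) = 2*sin(t).
Then F(pi/6) - F(-pi/6) = (1) - (-1) = 2.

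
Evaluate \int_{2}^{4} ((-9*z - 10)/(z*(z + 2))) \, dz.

Factor the denominator: z**2 + 2*z = (z + 2)z.
Partial fractions: (-9*z - 10)/(z*(z + 2)) = -4/(z + 2) - 5/z.
An antiderivative is F(z) = -5*log(z) - 4*log(z + 2).
Then F(4) - F(2) = (-14*log(2) - 4*log(3)) - (-13*log(2)) = -4*log(3) - log(2).

-4*log(3) - log(2)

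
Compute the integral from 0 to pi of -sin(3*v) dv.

-2/3

An antiderivative is F(v) = cos(3*v)/3.
Then F(pi) - F(0) = (-1/3) - (1/3) = -2/3.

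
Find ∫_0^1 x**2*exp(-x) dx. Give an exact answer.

Integrate by parts twice (u = x^2, dv = exp(-x) dx).
An antiderivative is F(x) = (-x**2 - 2*x - 2)*exp(-x).
Then F(1) - F(0) = (-5*exp(-1)) - (-2) = 2 - 5*exp(-1).

2 - 5*exp(-1)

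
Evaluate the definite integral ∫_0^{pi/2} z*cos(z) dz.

-1 + pi/2

Integrate by parts once (u = z, dv = cos(z) dz).
An antiderivative is F(z) = z*sin(z) + cos(z).
Then F(pi/2) - F(0) = (pi/2) - (1) = -1 + pi/2.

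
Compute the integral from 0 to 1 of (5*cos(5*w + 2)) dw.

Let u = 5*w + 2, so du = 5 dw. When w = 0, u = 2; when w = 1, u = 7.
The integral becomes ∫ cos(u) du from 2 to 7, with antiderivative sin(u).
Back in w: F(w) = sin(5*w + 2).
Then F(1) - F(0) = (sin(7)) - (sin(2)) = -sin(2) + sin(7).

-sin(2) + sin(7)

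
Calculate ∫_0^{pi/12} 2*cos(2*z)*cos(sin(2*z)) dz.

Let u = sin(2*z), so du = 2*cos(2*z) dz. When z = 0, u = 0; when z = pi/12, u = 1/2.
The integral becomes ∫ cos(u) du from 0 to 1/2, with antiderivative sin(u).
Back in z: F(z) = sin(sin(2*z)).
Then F(pi/12) - F(0) = (sin(1/2)) - (0) = sin(1/2).

sin(1/2)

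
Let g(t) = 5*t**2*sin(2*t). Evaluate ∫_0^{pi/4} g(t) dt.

Integrate by parts twice (u = t^2, dv = 5*sin(2*t) dt).
An antiderivative is F(t) = -5*t**2*cos(2*t)/2 + 5*t*sin(2*t)/2 + 5*cos(2*t)/4.
Then F(pi/4) - F(0) = (5*pi/8) - (5/4) = -5/4 + 5*pi/8.

-5/4 + 5*pi/8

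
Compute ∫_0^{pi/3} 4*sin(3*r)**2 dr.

2*pi/3

Use the identity sin^2(3*r) = (1 - cos(6*r))/2.
An antiderivative is F(r) = 2*r - sin(6*r)/3.
Then F(pi/3) - F(0) = (2*pi/3) - (0) = 2*pi/3.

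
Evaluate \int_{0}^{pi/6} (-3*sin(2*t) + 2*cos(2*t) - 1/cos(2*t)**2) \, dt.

An antiderivative is F(t) = sin(2*t) + 3*cos(2*t)/2 - tan(2*t)/2.
Then F(pi/6) - F(0) = (3/4) - (3/2) = -3/4.

-3/4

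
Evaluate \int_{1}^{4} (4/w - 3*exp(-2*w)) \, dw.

-3*exp(-2)/2 + 3*exp(-8)/2 + 8*log(2)

An antiderivative is F(w) = 4*log(w) + 3*exp(-2*w)/2.
Then F(4) - F(1) = (3*exp(-8)/2 + 8*log(2)) - (3*exp(-2)/2) = -3*exp(-2)/2 + 3*exp(-8)/2 + 8*log(2).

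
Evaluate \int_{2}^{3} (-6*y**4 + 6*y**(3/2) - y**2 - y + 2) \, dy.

-7801/30 - 48*sqrt(2)/5 + 108*sqrt(3)/5

By the power rule, an antiderivative is F(y) = 12*y**(5/2)/5 - 6*y**5/5 - y**3/3 - y**2/2 + 2*y.
Then F(3) - F(2) = (-2991/10 + 108*sqrt(3)/5) - (-586/15 + 48*sqrt(2)/5) = -7801/30 - 48*sqrt(2)/5 + 108*sqrt(3)/5.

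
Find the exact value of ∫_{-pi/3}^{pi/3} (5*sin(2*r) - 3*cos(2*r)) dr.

-3*sqrt(3)/2

An antiderivative is F(r) = -3*sin(2*r)/2 - 5*cos(2*r)/2.
Then F(pi/3) - F(-pi/3) = (5/4 - 3*sqrt(3)/4) - (5/4 + 3*sqrt(3)/4) = -3*sqrt(3)/2.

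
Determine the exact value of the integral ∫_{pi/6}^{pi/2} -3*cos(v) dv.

An antiderivative is F(v) = -3*sin(v).
Then F(pi/2) - F(pi/6) = (-3) - (-3/2) = -3/2.

-3/2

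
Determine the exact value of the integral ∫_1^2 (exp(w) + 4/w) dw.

-exp(1) + log(16) + exp(2)

An antiderivative is F(w) = exp(w) + 4*log(w).
Then F(2) - F(1) = (log(16) + exp(2)) - (exp(1)) = -exp(1) + log(16) + exp(2).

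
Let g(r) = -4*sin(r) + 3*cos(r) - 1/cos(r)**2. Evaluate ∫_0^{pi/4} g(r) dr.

-5 + 7*sqrt(2)/2

An antiderivative is F(r) = 3*sin(r) + 4*cos(r) - tan(r).
Then F(pi/4) - F(0) = (-1 + 7*sqrt(2)/2) - (4) = -5 + 7*sqrt(2)/2.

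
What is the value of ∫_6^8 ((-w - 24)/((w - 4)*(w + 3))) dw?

-6*log(3) - 4*log(2) + 3*log(11)

Factor the denominator: w**2 - w - 12 = (w + 3)(w - 4).
Partial fractions: (-w - 24)/((w - 4)*(w + 3)) = 3/(w + 3) - 4/(w - 4).
An antiderivative is F(w) = -4*log(w - 4) + 3*log(w + 3).
Then F(8) - F(6) = (-8*log(2) + 3*log(11)) - (-4*log(2) + 6*log(3)) = -6*log(3) - 4*log(2) + 3*log(11).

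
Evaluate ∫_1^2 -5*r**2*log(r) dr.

Integrate by parts once (u = ln r, dv = -5*r**2 dr).
An antiderivative is F(r) = -5*r**3*(3*log(r) - 1)/9.
Then F(2) - F(1) = (40/9 - 40*log(2)/3) - (5/9) = 35/9 - 40*log(2)/3.

35/9 - 40*log(2)/3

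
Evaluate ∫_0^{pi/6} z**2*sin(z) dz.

-2 - sqrt(3)*pi**2/72 + pi/6 + sqrt(3)

Integrate by parts twice (u = z^2, dv = sin(z) dz).
An antiderivative is F(z) = -z**2*cos(z) + 2*z*sin(z) + 2*cos(z).
Then F(pi/6) - F(0) = (-sqrt(3)*pi**2/72 + pi/6 + sqrt(3)) - (2) = -2 - sqrt(3)*pi**2/72 + pi/6 + sqrt(3).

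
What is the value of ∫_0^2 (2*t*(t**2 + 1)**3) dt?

156

Let u = t**2 + 1, so du = 2*t dt. When t = 0, u = 1; when t = 2, u = 5.
The integral becomes ∫ u**3 du from 1 to 5, with antiderivative u**4/4.
Back in t: F(t) = (t**2 + 1)**4/4.
Then F(2) - F(0) = (625/4) - (1/4) = 156.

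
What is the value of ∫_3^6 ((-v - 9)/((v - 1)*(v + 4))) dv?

Factor the denominator: v**2 + 3*v - 4 = (v + 4)(v - 1).
Partial fractions: (-v - 9)/((v - 1)*(v + 4)) = 1/(v + 4) - 2/(v - 1).
An antiderivative is F(v) = -2*log(v - 1) + log(v + 4).
Then F(6) - F(3) = (log(2/5)) - (log(7/4)) = log(8/35).

log(8/35)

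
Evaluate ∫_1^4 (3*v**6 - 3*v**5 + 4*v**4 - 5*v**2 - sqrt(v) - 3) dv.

By the power rule, an antiderivative is F(v) = 3*v**7/7 - v**6/2 + 4*v**5/5 - 2*v**(3/2)/3 - 5*v**3/3 - 3*v.
Then F(4) - F(1) = (198412/35) - (-967/210) = 1191439/210.

1191439/210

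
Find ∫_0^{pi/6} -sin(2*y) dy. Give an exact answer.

An antiderivative is F(y) = cos(2*y)/2.
Then F(pi/6) - F(0) = (1/4) - (1/2) = -1/4.

-1/4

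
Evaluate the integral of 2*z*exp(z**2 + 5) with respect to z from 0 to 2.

Let u = z**2 + 5, so du = 2*z dz. When z = 0, u = 5; when z = 2, u = 9.
The integral becomes ∫ exp(u) du from 5 to 9, with antiderivative exp(u).
Back in z: F(z) = exp(z**2 + 5).
Then F(2) - F(0) = (exp(9)) - (exp(5)) = -exp(5) + exp(9).

-exp(5) + exp(9)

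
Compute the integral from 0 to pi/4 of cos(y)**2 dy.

1/4 + pi/8

Use the identity cos^2(y) = (1 + cos(2*y))/2.
An antiderivative is F(y) = y/2 + sin(2*y)/4.
Then F(pi/4) - F(0) = (1/4 + pi/8) - (0) = 1/4 + pi/8.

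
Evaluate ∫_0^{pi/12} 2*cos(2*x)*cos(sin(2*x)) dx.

Let u = sin(2*x), so du = 2*cos(2*x) dx. When x = 0, u = 0; when x = pi/12, u = 1/2.
The integral becomes ∫ cos(u) du from 0 to 1/2, with antiderivative sin(u).
Back in x: F(x) = sin(sin(2*x)).
Then F(pi/12) - F(0) = (sin(1/2)) - (0) = sin(1/2).

sin(1/2)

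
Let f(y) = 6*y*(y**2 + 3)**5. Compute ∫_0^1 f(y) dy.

Let u = y**2 + 3, so du = 2*y dy. When y = 0, u = 3; when y = 1, u = 4.
The integral becomes 3·∫ u**5 du from 3 to 4, with antiderivative u**6/2.
Back in y: F(y) = (y**2 + 3)**6/2.
Then F(1) - F(0) = (2048) - (729/2) = 3367/2.

3367/2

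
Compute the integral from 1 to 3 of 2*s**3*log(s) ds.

-10 + 81*log(3)/2

Integrate by parts once (u = ln s, dv = 2*s**3 ds).
An antiderivative is F(s) = s**4*(4*log(s) - 1)/8.
Then F(3) - F(1) = (-81/8 + 81*log(3)/2) - (-1/8) = -10 + 81*log(3)/2.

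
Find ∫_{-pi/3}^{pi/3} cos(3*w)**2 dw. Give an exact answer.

pi/3

Use the identity cos^2(3*w) = (1 + cos(6*w))/2.
An antiderivative is F(w) = w/2 + sin(6*w)/12.
Then F(pi/3) - F(-pi/3) = (pi/6) - (-pi/6) = pi/3.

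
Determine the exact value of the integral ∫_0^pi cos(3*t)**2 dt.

pi/2

Use the identity cos^2(3*t) = (1 + cos(6*t))/2.
An antiderivative is F(t) = t/2 + sin(6*t)/12.
Then F(pi) - F(0) = (pi/2) - (0) = pi/2.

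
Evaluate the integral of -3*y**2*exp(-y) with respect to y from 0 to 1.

-6 + 15*exp(-1)

Integrate by parts twice (u = y^2, dv = -3*exp(-y) dy).
An antiderivative is F(y) = (3*y**2 + 6*y + 6)*exp(-y).
Then F(1) - F(0) = (15*exp(-1)) - (6) = -6 + 15*exp(-1).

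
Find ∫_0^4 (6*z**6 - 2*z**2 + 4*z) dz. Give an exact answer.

By the power rule, an antiderivative is F(z) = 6*z**7/7 - 2*z**3/3 + 2*z**2.
Then F(4) - F(0) = (294688/21) - (0) = 294688/21.

294688/21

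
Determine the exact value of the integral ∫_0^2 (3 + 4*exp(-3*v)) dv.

An antiderivative is F(v) = 3*v - 4*exp(-3*v)/3.
Then F(2) - F(0) = (6 - 4*exp(-6)/3) - (-4/3) = 22/3 - 4*exp(-6)/3.

22/3 - 4*exp(-6)/3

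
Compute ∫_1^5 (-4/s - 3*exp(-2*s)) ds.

An antiderivative is F(s) = -4*log(s) + 3*exp(-2*s)/2.
Then F(5) - F(1) = (-4*log(5) + 3*exp(-10)/2) - (3*exp(-2)/2) = -4*log(5) - 3*exp(-2)/2 + 3*exp(-10)/2.

-4*log(5) - 3*exp(-2)/2 + 3*exp(-10)/2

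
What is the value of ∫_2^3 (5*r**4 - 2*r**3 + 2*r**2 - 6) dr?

1111/6

By the power rule, an antiderivative is F(r) = r**5 - r**4/2 + 2*r**3/3 - 6*r.
Then F(3) - F(2) = (405/2) - (52/3) = 1111/6.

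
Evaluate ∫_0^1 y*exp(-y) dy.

Integrate by parts once (u = y, dv = exp(-y) dy).
An antiderivative is F(y) = (-y - 1)*exp(-y).
Then F(1) - F(0) = (-2*exp(-1)) - (-1) = 1 - 2*exp(-1).

1 - 2*exp(-1)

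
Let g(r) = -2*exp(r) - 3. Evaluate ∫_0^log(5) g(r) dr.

-8 - 3*log(5)

An antiderivative is F(r) = -3*r - 2*exp(r).
Then F(log(5)) - F(0) = (-10 - 3*log(5)) - (-2) = -8 - 3*log(5).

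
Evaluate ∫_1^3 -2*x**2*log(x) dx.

52/9 - 18*log(3)

Integrate by parts once (u = ln x, dv = -2*x**2 dx).
An antiderivative is F(x) = -2*x**3*(3*log(x) - 1)/9.
Then F(3) - F(1) = (6 - 18*log(3)) - (2/9) = 52/9 - 18*log(3).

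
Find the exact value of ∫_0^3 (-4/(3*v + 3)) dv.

An antiderivative is F(v) = -4*log(3*v + 3)/3.
Then F(3) - F(0) = (-4*log(12)/3) - (-4*log(3)/3) = -8*log(2)/3.

-8*log(2)/3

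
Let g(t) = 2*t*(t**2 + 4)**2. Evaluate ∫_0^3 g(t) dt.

Let u = t**2 + 4, so du = 2*t dt. When t = 0, u = 4; when t = 3, u = 13.
The integral becomes ∫ u**2 du from 4 to 13, with antiderivative u**3/3.
Back in t: F(t) = (t**2 + 4)**3/3.
Then F(3) - F(0) = (2197/3) - (64/3) = 711.

711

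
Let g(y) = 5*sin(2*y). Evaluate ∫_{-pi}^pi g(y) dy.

An antiderivative is F(y) = -5*cos(2*y)/2.
Then F(pi) - F(-pi) = (-5/2) - (-5/2) = 0.

0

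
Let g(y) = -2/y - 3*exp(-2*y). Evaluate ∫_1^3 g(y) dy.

-2*log(3) - 3*exp(-2)/2 + 3*exp(-6)/2

An antiderivative is F(y) = -2*log(y) + 3*exp(-2*y)/2.
Then F(3) - F(1) = (-2*log(3) + 3*exp(-6)/2) - (3*exp(-2)/2) = -2*log(3) - 3*exp(-2)/2 + 3*exp(-6)/2.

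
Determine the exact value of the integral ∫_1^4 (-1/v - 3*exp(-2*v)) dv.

-2*log(2) - 3*exp(-2)/2 + 3*exp(-8)/2

An antiderivative is F(v) = -log(v) + 3*exp(-2*v)/2.
Then F(4) - F(1) = (-2*log(2) + 3*exp(-8)/2) - (3*exp(-2)/2) = -2*log(2) - 3*exp(-2)/2 + 3*exp(-8)/2.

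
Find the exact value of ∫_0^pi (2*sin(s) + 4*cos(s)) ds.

An antiderivative is F(s) = 4*sin(s) - 2*cos(s).
Then F(pi) - F(0) = (2) - (-2) = 4.

4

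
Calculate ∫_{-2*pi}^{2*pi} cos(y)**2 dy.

2*pi

Use the identity cos^2(y) = (1 + cos(2*y))/2.
An antiderivative is F(y) = y/2 + sin(2*y)/4.
Then F(2*pi) - F(-2*pi) = (pi) - (-pi) = 2*pi.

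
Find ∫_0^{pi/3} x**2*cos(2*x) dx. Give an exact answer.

-pi/12 - sqrt(3)/8 + sqrt(3)*pi**2/36

Integrate by parts twice (u = x^2, dv = cos(2*x) dx).
An antiderivative is F(x) = x**2*sin(2*x)/2 + x*cos(2*x)/2 - sin(2*x)/4.
Then F(pi/3) - F(0) = (-pi/12 - sqrt(3)/8 + sqrt(3)*pi**2/36) - (0) = -pi/12 - sqrt(3)/8 + sqrt(3)*pi**2/36.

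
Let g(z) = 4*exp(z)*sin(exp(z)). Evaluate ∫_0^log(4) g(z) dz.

4*cos(1) - 4*cos(4)

Let u = exp(z), so du = exp(z) dz. When z = 0, u = 1; when z = log(4), u = 4.
The integral becomes 4·∫ sin(u) du from 1 to 4, with antiderivative -4*cos(u).
Back in z: F(z) = -4*cos(exp(z)).
Then F(log(4)) - F(0) = (-4*cos(4)) - (-4*cos(1)) = 4*cos(1) - 4*cos(4).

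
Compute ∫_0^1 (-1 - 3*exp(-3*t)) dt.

-2 + exp(-3)

An antiderivative is F(t) = -t + exp(-3*t).
Then F(1) - F(0) = (-1 + exp(-3)) - (1) = -2 + exp(-3).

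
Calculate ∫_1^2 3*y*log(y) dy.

Integrate by parts once (u = ln y, dv = 3*y dy).
An antiderivative is F(y) = 3*y**2*(2*log(y) - 1)/4.
Then F(2) - F(1) = (-3 + log(64)) - (-3/4) = -9/4 + log(64).

-9/4 + log(64)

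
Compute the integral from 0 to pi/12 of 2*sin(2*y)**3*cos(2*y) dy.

Let u = sin(2*y), so du = 2*cos(2*y) dy. When y = 0, u = 0; when y = pi/12, u = 1/2.
The integral becomes ∫ u**3 du from 0 to 1/2, with antiderivative u**4/4.
Back in y: F(y) = sin(2*y)**4/4.
Then F(pi/12) - F(0) = (1/64) - (0) = 1/64.

1/64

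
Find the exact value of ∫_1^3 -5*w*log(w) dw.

Integrate by parts once (u = ln w, dv = -5*w dw).
An antiderivative is F(w) = -5*w**2*(2*log(w) - 1)/4.
Then F(3) - F(1) = (45/4 - 45*log(3)/2) - (5/4) = 10 - 45*log(3)/2.

10 - 45*log(3)/2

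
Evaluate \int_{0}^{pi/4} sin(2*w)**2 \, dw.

pi/8

Use the identity sin^2(2*w) = (1 - cos(4*w))/2.
An antiderivative is F(w) = w/2 - sin(4*w)/8.
Then F(pi/4) - F(0) = (pi/8) - (0) = pi/8.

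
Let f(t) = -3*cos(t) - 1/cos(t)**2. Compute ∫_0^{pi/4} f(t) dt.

An antiderivative is F(t) = -3*sin(t) - tan(t).
Then F(pi/4) - F(0) = (-3*sqrt(2)/2 - 1) - (0) = -3*sqrt(2)/2 - 1.

-3*sqrt(2)/2 - 1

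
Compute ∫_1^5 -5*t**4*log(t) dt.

Integrate by parts once (u = ln t, dv = -5*t**4 dt).
An antiderivative is F(t) = -t**5*(5*log(t) - 1)/5.
Then F(5) - F(1) = (625 - 3125*log(5)) - (1/5) = 3124/5 - 3125*log(5).

3124/5 - 3125*log(5)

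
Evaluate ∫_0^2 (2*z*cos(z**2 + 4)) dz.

-sin(4) + sin(8)

Let u = z**2 + 4, so du = 2*z dz. When z = 0, u = 4; when z = 2, u = 8.
The integral becomes ∫ cos(u) du from 4 to 8, with antiderivative sin(u).
Back in z: F(z) = sin(z**2 + 4).
Then F(2) - F(0) = (sin(8)) - (sin(4)) = -sin(4) + sin(8).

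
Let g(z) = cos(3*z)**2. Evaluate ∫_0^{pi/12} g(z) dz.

Use the identity cos^2(3*z) = (1 + cos(6*z))/2.
An antiderivative is F(z) = z/2 + sin(6*z)/12.
Then F(pi/12) - F(0) = (1/12 + pi/24) - (0) = 1/12 + pi/24.

1/12 + pi/24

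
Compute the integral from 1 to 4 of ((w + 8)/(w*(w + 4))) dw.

Factor the denominator: w**2 + 4*w = (w + 4)w.
Partial fractions: (w + 8)/(w*(w + 4)) = -1/(w + 4) + 2/w.
An antiderivative is F(w) = 2*log(w) - log(w + 4).
Then F(4) - F(1) = (log(2)) - (-log(5)) = log(10).

log(10)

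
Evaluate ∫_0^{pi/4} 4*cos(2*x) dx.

An antiderivative is F(x) = 2*sin(2*x).
Then F(pi/4) - F(0) = (2) - (0) = 2.

2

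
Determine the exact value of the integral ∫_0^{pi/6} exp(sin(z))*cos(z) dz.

Let u = sin(z), so du = cos(z) dz. When z = 0, u = 0; when z = pi/6, u = 1/2.
The integral becomes ∫ exp(u) du from 0 to 1/2, with antiderivative exp(u).
Back in z: F(z) = exp(sin(z)).
Then F(pi/6) - F(0) = (exp(1/2)) - (1) = -1 + exp(1/2).

-1 + exp(1/2)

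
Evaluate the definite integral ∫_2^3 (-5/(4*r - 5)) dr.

An antiderivative is F(r) = -5*log(4*r - 5)/4.
Then F(3) - F(2) = (-5*log(7)/4) - (-5*log(3)/4) = -5*log(7)/4 + 5*log(3)/4.

-5*log(7)/4 + 5*log(3)/4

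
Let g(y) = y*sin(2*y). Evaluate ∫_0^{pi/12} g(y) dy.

Integrate by parts once (u = y, dv = sin(2*y) dy).
An antiderivative is F(y) = -y*cos(2*y)/2 + sin(2*y)/4.
Then F(pi/12) - F(0) = (-sqrt(3)*pi/48 + 1/8) - (0) = -sqrt(3)*pi/48 + 1/8.

-sqrt(3)*pi/48 + 1/8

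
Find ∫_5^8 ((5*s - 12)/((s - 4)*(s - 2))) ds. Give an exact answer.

9*log(2)

Factor the denominator: s**2 - 6*s + 8 = (s - 2)(s - 4).
Partial fractions: (5*s - 12)/((s - 4)*(s - 2)) = 1/(s - 2) + 4/(s - 4).
An antiderivative is F(s) = 4*log(s - 4) + log(s - 2).
Then F(8) - F(5) = (log(3) + 9*log(2)) - (log(3)) = 9*log(2).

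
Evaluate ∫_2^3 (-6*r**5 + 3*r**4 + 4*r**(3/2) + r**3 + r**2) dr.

By the power rule, an antiderivative is F(r) = -r**6 + 8*r**(5/2)/5 + 3*r**5/5 + r**4/4 + r**3/3.
Then F(3) - F(2) = (-11079/20 + 72*sqrt(3)/5) - (-572/15 + 32*sqrt(2)/5) = -30949/60 - 32*sqrt(2)/5 + 72*sqrt(3)/5.

-30949/60 - 32*sqrt(2)/5 + 72*sqrt(3)/5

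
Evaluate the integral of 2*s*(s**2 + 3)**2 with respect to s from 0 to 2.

Let u = s**2 + 3, so du = 2*s ds. When s = 0, u = 3; when s = 2, u = 7.
The integral becomes ∫ u**2 du from 3 to 7, with antiderivative u**3/3.
Back in s: F(s) = (s**2 + 3)**3/3.
Then F(2) - F(0) = (343/3) - (9) = 316/3.

316/3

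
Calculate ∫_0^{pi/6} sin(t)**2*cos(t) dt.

Let u = sin(t), so du = cos(t) dt. When t = 0, u = 0; when t = pi/6, u = 1/2.
The integral becomes ∫ u**2 du from 0 to 1/2, with antiderivative u**3/3.
Back in t: F(t) = sin(t)**3/3.
Then F(pi/6) - F(0) = (1/24) - (0) = 1/24.

1/24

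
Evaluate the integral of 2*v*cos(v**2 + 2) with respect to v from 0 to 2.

Let u = v**2 + 2, so du = 2*v dv. When v = 0, u = 2; when v = 2, u = 6.
The integral becomes ∫ cos(u) du from 2 to 6, with antiderivative sin(u).
Back in v: F(v) = sin(v**2 + 2).
Then F(2) - F(0) = (sin(6)) - (sin(2)) = -sin(2) + sin(6).

-sin(2) + sin(6)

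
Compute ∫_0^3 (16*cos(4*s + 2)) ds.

-4*sin(2) + 4*sin(14)

Let u = 4*s + 2, so du = 4 ds. When s = 0, u = 2; when s = 3, u = 14.
The integral becomes 4·∫ cos(u) du from 2 to 14, with antiderivative 4*sin(u).
Back in s: F(s) = 4*sin(4*s + 2).
Then F(3) - F(0) = (4*sin(14)) - (4*sin(2)) = -4*sin(2) + 4*sin(14).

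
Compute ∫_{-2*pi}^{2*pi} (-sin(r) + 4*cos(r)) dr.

An antiderivative is F(r) = 4*sin(r) + cos(r).
Then F(2*pi) - F(-2*pi) = (1) - (1) = 0.

0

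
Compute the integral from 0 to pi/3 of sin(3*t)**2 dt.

pi/6

Use the identity sin^2(3*t) = (1 - cos(6*t))/2.
An antiderivative is F(t) = t/2 - sin(6*t)/12.
Then F(pi/3) - F(0) = (pi/6) - (0) = pi/6.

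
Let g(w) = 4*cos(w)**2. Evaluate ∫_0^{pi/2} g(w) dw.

Use the identity cos^2(w) = (1 + cos(2*w))/2.
An antiderivative is F(w) = 2*w + sin(2*w).
Then F(pi/2) - F(0) = (pi) - (0) = pi.

pi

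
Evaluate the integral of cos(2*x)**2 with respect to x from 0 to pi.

pi/2

Use the identity cos^2(2*x) = (1 + cos(4*x))/2.
An antiderivative is F(x) = x/2 + sin(4*x)/8.
Then F(pi) - F(0) = (pi/2) - (0) = pi/2.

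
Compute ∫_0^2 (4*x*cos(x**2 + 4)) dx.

-2*sin(4) + 2*sin(8)

Let u = x**2 + 4, so du = 2*x dx. When x = 0, u = 4; when x = 2, u = 8.
The integral becomes 2·∫ cos(u) du from 4 to 8, with antiderivative 2*sin(u).
Back in x: F(x) = 2*sin(x**2 + 4).
Then F(2) - F(0) = (2*sin(8)) - (2*sin(4)) = -2*sin(4) + 2*sin(8).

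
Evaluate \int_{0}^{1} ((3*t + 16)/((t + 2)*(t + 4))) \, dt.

Factor the denominator: t**2 + 6*t + 8 = (t + 4)(t + 2).
Partial fractions: (3*t + 16)/((t + 2)*(t + 4)) = -2/(t + 4) + 5/(t + 2).
An antiderivative is F(t) = 5*log(t + 2) - 2*log(t + 4).
Then F(1) - F(0) = (-2*log(5) + 5*log(3)) - (log(2)) = -2*log(5) - log(2) + 5*log(3).

-2*log(5) - log(2) + 5*log(3)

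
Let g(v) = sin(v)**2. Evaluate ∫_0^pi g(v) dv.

Use the identity sin^2(v) = (1 - cos(2*v))/2.
An antiderivative is F(v) = v/2 - sin(2*v)/4.
Then F(pi) - F(0) = (pi/2) - (0) = pi/2.

pi/2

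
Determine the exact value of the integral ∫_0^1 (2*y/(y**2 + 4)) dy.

log(5/4)

Let u = y**2 + 4, so du = 2*y dy. When y = 0, u = 4; when y = 1, u = 5.
The integral becomes ∫ 1/u du from 4 to 5, with antiderivative log(u).
Back in y: F(y) = log(y**2 + 4).
Then F(1) - F(0) = (log(5)) - (log(4)) = log(5/4).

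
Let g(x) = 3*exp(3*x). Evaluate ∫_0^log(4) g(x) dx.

63

Let u = exp(x), so du = exp(x) dx. When x = 0, u = 1; when x = log(4), u = 4.
The integral becomes 3·∫ u**2 du from 1 to 4, with antiderivative u**3.
Back in x: F(x) = exp(3*x).
Then F(log(4)) - F(0) = (64) - (1) = 63.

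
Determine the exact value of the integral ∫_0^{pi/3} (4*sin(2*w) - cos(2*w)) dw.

3 - sqrt(3)/4

An antiderivative is F(w) = -sin(2*w)/2 - 2*cos(2*w).
Then F(pi/3) - F(0) = (1 - sqrt(3)/4) - (-2) = 3 - sqrt(3)/4.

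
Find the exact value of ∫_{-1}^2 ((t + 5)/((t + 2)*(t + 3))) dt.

-2*log(5) + 8*log(2)

Factor the denominator: t**2 + 5*t + 6 = (t + 3)(t + 2).
Partial fractions: (t + 5)/((t + 2)*(t + 3)) = -2/(t + 3) + 3/(t + 2).
An antiderivative is F(t) = 3*log(t + 2) - 2*log(t + 3).
Then F(2) - F(-1) = (log(64/25)) - (-log(4)) = -2*log(5) + 8*log(2).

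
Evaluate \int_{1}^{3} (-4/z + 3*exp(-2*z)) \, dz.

An antiderivative is F(z) = -4*log(z) - 3*exp(-2*z)/2.
Then F(3) - F(1) = (-4*log(3) - 3*exp(-6)/2) - (-3*exp(-2)/2) = -4*log(3) - 3*exp(-6)/2 + 3*exp(-2)/2.

-4*log(3) - 3*exp(-6)/2 + 3*exp(-2)/2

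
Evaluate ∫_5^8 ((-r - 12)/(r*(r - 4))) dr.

Factor the denominator: r**2 - 4*r = r(r - 4).
Partial fractions: (-r - 12)/(r*(r - 4)) = 3/r - 4/(r - 4).
An antiderivative is F(r) = 3*log(r) - 4*log(r - 4).
Then F(8) - F(5) = (log(2)) - (3*log(5)) = -3*log(5) + log(2).

-3*log(5) + log(2)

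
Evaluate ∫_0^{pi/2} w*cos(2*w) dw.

Integrate by parts once (u = w, dv = cos(2*w) dw).
An antiderivative is F(w) = w*sin(2*w)/2 + cos(2*w)/4.
Then F(pi/2) - F(0) = (-1/4) - (1/4) = -1/2.

-1/2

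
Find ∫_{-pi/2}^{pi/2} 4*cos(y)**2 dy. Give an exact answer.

Use the identity cos^2(y) = (1 + cos(2*y))/2.
An antiderivative is F(y) = 2*y + sin(2*y).
Then F(pi/2) - F(-pi/2) = (pi) - (-pi) = 2*pi.

2*pi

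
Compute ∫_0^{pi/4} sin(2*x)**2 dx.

Use the identity sin^2(2*x) = (1 - cos(4*x))/2.
An antiderivative is F(x) = x/2 - sin(4*x)/8.
Then F(pi/4) - F(0) = (pi/8) - (0) = pi/8.

pi/8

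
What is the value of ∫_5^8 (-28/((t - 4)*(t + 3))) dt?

Factor the denominator: t**2 - t - 12 = (t + 3)(t - 4).
Partial fractions: -28/((t - 4)*(t + 3)) = 4/(t + 3) - 4/(t - 4).
An antiderivative is F(t) = -4*log(t - 4) + 4*log(t + 3).
Then F(8) - F(5) = (-8*log(2) + 4*log(11)) - (12*log(2)) = -20*log(2) + 4*log(11).

-20*log(2) + 4*log(11)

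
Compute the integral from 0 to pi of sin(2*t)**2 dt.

Use the identity sin^2(2*t) = (1 - cos(4*t))/2.
An antiderivative is F(t) = t/2 - sin(4*t)/8.
Then F(pi) - F(0) = (pi/2) - (0) = pi/2.

pi/2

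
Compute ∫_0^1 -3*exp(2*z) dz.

An antiderivative is F(z) = -3*exp(2*z)/2.
Then F(1) - F(0) = (-3*exp(2)/2) - (-3/2) = 3/2 - 3*exp(2)/2.

3/2 - 3*exp(2)/2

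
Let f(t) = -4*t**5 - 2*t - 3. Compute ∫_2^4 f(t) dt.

-2706

By the power rule, an antiderivative is F(t) = -2*t**6/3 - t**2 - 3*t.
Then F(4) - F(2) = (-8276/3) - (-158/3) = -2706.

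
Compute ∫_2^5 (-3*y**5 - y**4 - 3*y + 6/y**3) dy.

By the power rule, an antiderivative is F(y) = -y**6/2 - y**5/5 - 3*y**2/2 - 3/y**2.
Then F(5) - F(2) = (-211878/25) - (-903/20) = -842997/100.

-842997/100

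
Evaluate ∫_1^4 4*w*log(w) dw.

Integrate by parts once (u = ln w, dv = 4*w dw).
An antiderivative is F(w) = w**2*(2*log(w) - 1).
Then F(4) - F(1) = (-16 + 64*log(2)) - (-1) = -15 + 64*log(2).

-15 + 64*log(2)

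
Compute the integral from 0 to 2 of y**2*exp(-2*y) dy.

(-13 + exp(4))*exp(-4)/4

Integrate by parts twice (u = y^2, dv = exp(-2*y) dy).
An antiderivative is F(y) = (-2*y**2 - 2*y - 1)*exp(-2*y)/4.
Then F(2) - F(0) = (-13*exp(-4)/4) - (-1/4) = (-13 + exp(4))*exp(-4)/4.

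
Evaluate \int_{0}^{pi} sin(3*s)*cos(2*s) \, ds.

6/5

Use the identity sin(3*s)cos(2*s) = [sin(5*s) + sin(s)]/2.
An antiderivative is F(s) = -cos(s)/2 - cos(5*s)/10.
Then F(pi) - F(0) = (3/5) - (-3/5) = 6/5.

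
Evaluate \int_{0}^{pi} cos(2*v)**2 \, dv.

pi/2

Use the identity cos^2(2*v) = (1 + cos(4*v))/2.
An antiderivative is F(v) = v/2 + sin(4*v)/8.
Then F(pi) - F(0) = (pi/2) - (0) = pi/2.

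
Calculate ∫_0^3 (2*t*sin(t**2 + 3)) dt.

cos(3) - cos(12)

Let u = t**2 + 3, so du = 2*t dt. When t = 0, u = 3; when t = 3, u = 12.
The integral becomes ∫ sin(u) du from 3 to 12, with antiderivative -cos(u).
Back in t: F(t) = -cos(t**2 + 3).
Then F(3) - F(0) = (-cos(12)) - (-cos(3)) = cos(3) - cos(12).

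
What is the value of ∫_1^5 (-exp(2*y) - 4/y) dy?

An antiderivative is F(y) = -exp(2*y)/2 - 4*log(y).
Then F(5) - F(1) = (-exp(10)/2 - 4*log(5)) - (-exp(2)/2) = -exp(10)/2 - 4*log(5) + exp(2)/2.

-exp(10)/2 - 4*log(5) + exp(2)/2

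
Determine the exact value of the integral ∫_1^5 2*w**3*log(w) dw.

-78 + 625*log(5)/2

Integrate by parts once (u = ln w, dv = 2*w**3 dw).
An antiderivative is F(w) = w**4*(4*log(w) - 1)/8.
Then F(5) - F(1) = (-625/8 + 625*log(5)/2) - (-1/8) = -78 + 625*log(5)/2.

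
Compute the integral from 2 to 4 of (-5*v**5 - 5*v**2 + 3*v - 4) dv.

-10330/3

By the power rule, an antiderivative is F(v) = -5*v**6/6 - 5*v**3/3 + 3*v**2/2 - 4*v.
Then F(4) - F(2) = (-3512) - (-206/3) = -10330/3.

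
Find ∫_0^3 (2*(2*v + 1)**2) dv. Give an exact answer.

114

Let u = 2*v + 1, so du = 2 dv. When v = 0, u = 1; when v = 3, u = 7.
The integral becomes ∫ u**2 du from 1 to 7, with antiderivative u**3/3.
Back in v: F(v) = (2*v + 1)**3/3.
Then F(3) - F(0) = (343/3) - (1/3) = 114.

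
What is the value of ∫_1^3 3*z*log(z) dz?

Integrate by parts once (u = ln z, dv = 3*z dz).
An antiderivative is F(z) = 3*z**2*(2*log(z) - 1)/4.
Then F(3) - F(1) = (-27/4 + 27*log(3)/2) - (-3/4) = -6 + 27*log(3)/2.

-6 + 27*log(3)/2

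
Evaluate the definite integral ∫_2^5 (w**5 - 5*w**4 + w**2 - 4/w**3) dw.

By the power rule, an antiderivative is F(w) = w**6/6 - w**5 + w**3/3 + 2/w**2.
Then F(5) - F(2) = (-71863/150) - (-109/6) = -11523/25.

-11523/25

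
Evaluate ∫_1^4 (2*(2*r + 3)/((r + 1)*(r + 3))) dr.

Factor the denominator: r**2 + 4*r + 3 = (r + 3)(r + 1).
Partial fractions: 2*(2*r + 3)/((r + 1)*(r + 3)) = 3/(r + 3) + 1/(r + 1).
An antiderivative is F(r) = log(r + 1) + 3*log(r + 3).
Then F(4) - F(1) = (log(5) + 3*log(7)) - (7*log(2)) = -7*log(2) + log(5) + 3*log(7).

-7*log(2) + log(5) + 3*log(7)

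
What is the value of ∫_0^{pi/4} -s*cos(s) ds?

-sqrt(2)/2 - sqrt(2)*pi/8 + 1

Integrate by parts once (u = s, dv = -cos(s) ds).
An antiderivative is F(s) = -s*sin(s) - cos(s).
Then F(pi/4) - F(0) = (sqrt(2)*(-4 - pi)/8) - (-1) = -sqrt(2)/2 - sqrt(2)*pi/8 + 1.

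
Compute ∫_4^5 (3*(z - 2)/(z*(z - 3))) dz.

Factor the denominator: z**2 - 3*z = z(z - 3).
Partial fractions: 3*(z - 2)/(z*(z - 3)) = 2/z + 1/(z - 3).
An antiderivative is F(z) = 2*log(z) + log(z - 3).
Then F(5) - F(4) = (log(50)) - (log(16)) = log(25/8).

log(25/8)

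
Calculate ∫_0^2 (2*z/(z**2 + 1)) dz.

Let u = z**2 + 1, so du = 2*z dz. When z = 0, u = 1; when z = 2, u = 5.
The integral becomes ∫ 1/u du from 1 to 5, with antiderivative log(u).
Back in z: F(z) = log(z**2 + 1).
Then F(2) - F(0) = (log(5)) - (0) = log(5).

log(5)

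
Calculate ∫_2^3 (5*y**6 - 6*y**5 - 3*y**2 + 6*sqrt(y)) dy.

By the power rule, an antiderivative is F(y) = 5*y**7/7 - y**6 + 4*y**(3/2) - y**3.
Then F(3) - F(2) = (12*sqrt(3) + 5643/7) - (8*sqrt(2) + 136/7) = -8*sqrt(2) + 12*sqrt(3) + 5507/7.

-8*sqrt(2) + 12*sqrt(3) + 5507/7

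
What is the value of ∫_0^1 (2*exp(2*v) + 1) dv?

An antiderivative is F(v) = exp(2*v) + v.
Then F(1) - F(0) = (1 + exp(2)) - (1) = exp(2).

exp(2)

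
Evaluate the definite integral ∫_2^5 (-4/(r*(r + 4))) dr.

log(3/5)

Factor the denominator: r**2 + 4*r = (r + 4)r.
Partial fractions: -4/(r*(r + 4)) = 1/(r + 4) - 1/r.
An antiderivative is F(r) = -log(r) + log(r + 4).
Then F(5) - F(2) = (log(9/5)) - (log(3)) = log(3/5).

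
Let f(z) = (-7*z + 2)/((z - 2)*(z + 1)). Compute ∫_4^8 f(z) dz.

-10*log(3) + 3*log(5)

Factor the denominator: z**2 - z - 2 = (z + 1)(z - 2).
Partial fractions: (-7*z + 2)/((z - 2)*(z + 1)) = -3/(z + 1) - 4/(z - 2).
An antiderivative is F(z) = -4*log(z - 2) - 3*log(z + 1).
Then F(8) - F(4) = (-10*log(3) - 4*log(2)) - (-3*log(5) - 4*log(2)) = -10*log(3) + 3*log(5).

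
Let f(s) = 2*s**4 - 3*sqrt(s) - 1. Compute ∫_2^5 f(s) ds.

By the power rule, an antiderivative is F(s) = 2*s**5/5 - 2*s**(3/2) - s.
Then F(5) - F(2) = (1245 - 10*sqrt(5)) - (54/5 - 4*sqrt(2)) = -10*sqrt(5) + 4*sqrt(2) + 6171/5.

-10*sqrt(5) + 4*sqrt(2) + 6171/5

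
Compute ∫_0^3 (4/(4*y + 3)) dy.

Let u = 4*y + 3, so du = 4 dy. When y = 0, u = 3; when y = 3, u = 15.
The integral becomes ∫ 1/u du from 3 to 15, with antiderivative log(u).
Back in y: F(y) = log(4*y + 3).
Then F(3) - F(0) = (log(15)) - (log(3)) = log(5).

log(5)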